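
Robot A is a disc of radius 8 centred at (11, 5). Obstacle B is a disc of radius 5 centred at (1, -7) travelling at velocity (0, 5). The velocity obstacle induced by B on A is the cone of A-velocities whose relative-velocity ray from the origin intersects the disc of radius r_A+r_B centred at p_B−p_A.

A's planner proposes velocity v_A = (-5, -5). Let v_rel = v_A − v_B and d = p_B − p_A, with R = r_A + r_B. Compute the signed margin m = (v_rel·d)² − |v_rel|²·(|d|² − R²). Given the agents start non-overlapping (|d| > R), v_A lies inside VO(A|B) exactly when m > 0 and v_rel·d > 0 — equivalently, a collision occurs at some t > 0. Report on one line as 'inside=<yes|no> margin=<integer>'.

d = (-10, -12),  |d|² = 244;  R = 8+5 = 13,  c = 244−13² = 75
v_rel = (-5, -10),  |v_rel|² = 125;  v_rel·d = (-5)·(-10) + (-10)·(-12) = 170
125·t² − 340·t + 75 = 0  ⇒  m = 170² − 125·75 = 19525
m = 19525 > 0,  v_rel·d = 170 > 0  ⇒  inside

inside=yes margin=19525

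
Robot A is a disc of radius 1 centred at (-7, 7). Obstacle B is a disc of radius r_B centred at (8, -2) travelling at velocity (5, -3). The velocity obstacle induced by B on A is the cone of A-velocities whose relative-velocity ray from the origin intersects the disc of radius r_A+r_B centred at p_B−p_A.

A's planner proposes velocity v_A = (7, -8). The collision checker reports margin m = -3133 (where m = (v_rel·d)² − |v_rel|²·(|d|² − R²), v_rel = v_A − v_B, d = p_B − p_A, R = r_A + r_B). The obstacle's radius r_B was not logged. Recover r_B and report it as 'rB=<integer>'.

m = -3133
d = (15, -9);  v_rel = (2, -5),  |v_rel|² = 29
v_rel×d = (2)·(-9) − (-5)·(15) = 57
since m = R²·29 − 57²:  R² = (3249 + -3133) / 29 = 4
R = √4 = 2  ⇒  r_B = 2 − 1 = 1

rB=1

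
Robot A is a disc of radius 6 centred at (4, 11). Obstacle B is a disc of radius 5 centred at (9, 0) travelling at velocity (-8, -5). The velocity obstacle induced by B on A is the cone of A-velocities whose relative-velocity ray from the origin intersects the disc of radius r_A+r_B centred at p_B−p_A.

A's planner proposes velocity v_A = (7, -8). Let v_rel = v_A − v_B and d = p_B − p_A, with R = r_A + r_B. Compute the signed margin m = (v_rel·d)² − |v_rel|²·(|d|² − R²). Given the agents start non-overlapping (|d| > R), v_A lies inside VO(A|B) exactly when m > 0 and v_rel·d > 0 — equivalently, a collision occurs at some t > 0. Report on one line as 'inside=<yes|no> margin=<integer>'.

d = (5, -11),  |d|² = 146;  R = 6+5 = 11,  c = 146−11² = 25
v_rel = (15, -3),  |v_rel|² = 234;  v_rel·d = (15)·(5) + (-3)·(-11) = 108
234·t² − 216·t + 25 = 0  ⇒  m = 108² − 234·25 = 5814
m = 5814 > 0,  v_rel·d = 108 > 0  ⇒  inside

inside=yes margin=5814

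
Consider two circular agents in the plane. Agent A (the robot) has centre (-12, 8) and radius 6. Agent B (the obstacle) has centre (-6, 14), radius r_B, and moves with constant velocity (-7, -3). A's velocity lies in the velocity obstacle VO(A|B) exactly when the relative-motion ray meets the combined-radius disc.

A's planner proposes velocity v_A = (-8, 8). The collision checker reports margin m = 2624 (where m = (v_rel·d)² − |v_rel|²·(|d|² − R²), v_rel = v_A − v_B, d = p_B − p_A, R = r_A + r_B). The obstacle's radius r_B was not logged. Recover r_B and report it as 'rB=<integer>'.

m = 2624
d = (6, 6);  v_rel = (-1, 11),  |v_rel|² = 122
v_rel×d = (-1)·(6) − (11)·(6) = -72
since m = R²·122 − (-72)²:  R² = (5184 + 2624) / 122 = 64
R = √64 = 8  ⇒  r_B = 8 − 6 = 2

rB=2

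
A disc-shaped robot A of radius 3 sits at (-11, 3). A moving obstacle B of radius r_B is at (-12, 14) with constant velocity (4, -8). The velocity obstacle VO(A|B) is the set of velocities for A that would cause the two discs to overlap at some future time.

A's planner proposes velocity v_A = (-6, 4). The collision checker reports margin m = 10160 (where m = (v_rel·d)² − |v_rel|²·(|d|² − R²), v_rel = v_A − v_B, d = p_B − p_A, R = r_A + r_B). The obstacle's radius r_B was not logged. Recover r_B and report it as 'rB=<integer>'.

m = 10160
d = (-1, 11);  v_rel = (-10, 12),  |v_rel|² = 244
v_rel×d = (-10)·(11) − (12)·(-1) = -98
since m = R²·244 − (-98)²:  R² = (9604 + 10160) / 244 = 81
R = √81 = 9  ⇒  r_B = 9 − 3 = 6

rB=6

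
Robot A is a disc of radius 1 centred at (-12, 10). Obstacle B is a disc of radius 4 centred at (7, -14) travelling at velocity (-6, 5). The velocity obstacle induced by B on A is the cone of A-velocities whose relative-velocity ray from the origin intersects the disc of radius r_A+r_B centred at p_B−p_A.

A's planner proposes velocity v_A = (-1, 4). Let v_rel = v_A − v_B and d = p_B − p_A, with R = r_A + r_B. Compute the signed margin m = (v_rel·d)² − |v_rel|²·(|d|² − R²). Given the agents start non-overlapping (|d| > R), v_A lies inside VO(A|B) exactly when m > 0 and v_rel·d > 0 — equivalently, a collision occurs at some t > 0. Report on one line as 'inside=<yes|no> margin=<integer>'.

d = (19, -24),  |d|² = 937;  R = 1+4 = 5,  c = 937−5² = 912
v_rel = (5, -1),  |v_rel|² = 26;  v_rel·d = (5)·(19) + (-1)·(-24) = 119
26·t² − 238·t + 912 = 0  ⇒  m = 119² − 26·912 = -9551
m = -9551 < 0,  v_rel·d = 119 > 0  ⇒  outside

inside=no margin=-9551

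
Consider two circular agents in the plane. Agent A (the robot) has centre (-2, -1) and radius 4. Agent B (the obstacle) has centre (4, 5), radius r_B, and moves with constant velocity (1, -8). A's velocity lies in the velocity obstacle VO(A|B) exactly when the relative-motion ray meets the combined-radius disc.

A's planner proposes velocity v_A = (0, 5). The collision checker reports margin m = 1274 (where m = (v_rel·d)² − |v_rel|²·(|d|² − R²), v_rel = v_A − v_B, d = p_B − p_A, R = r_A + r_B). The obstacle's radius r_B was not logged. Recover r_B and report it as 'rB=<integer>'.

m = 1274
d = (6, 6);  v_rel = (-1, 13),  |v_rel|² = 170
v_rel×d = (-1)·(6) − (13)·(6) = -84
since m = R²·170 − (-84)²:  R² = (7056 + 1274) / 170 = 49
R = √49 = 7  ⇒  r_B = 7 − 4 = 3

rB=3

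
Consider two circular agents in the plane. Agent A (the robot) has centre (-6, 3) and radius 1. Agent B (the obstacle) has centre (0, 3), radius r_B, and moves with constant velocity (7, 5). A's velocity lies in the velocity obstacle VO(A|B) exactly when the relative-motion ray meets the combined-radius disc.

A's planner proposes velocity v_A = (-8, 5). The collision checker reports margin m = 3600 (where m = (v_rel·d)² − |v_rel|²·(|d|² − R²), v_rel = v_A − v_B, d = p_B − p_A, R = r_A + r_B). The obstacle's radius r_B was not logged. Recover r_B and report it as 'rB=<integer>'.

m = 3600
d = (6, 0);  v_rel = (-15, 0),  |v_rel|² = 225
v_rel×d = (-15)·(0) − (0)·(6) = 0
since m = R²·225 − 0²:  R² = (0 + 3600) / 225 = 16
R = √16 = 4  ⇒  r_B = 4 − 1 = 3

rB=3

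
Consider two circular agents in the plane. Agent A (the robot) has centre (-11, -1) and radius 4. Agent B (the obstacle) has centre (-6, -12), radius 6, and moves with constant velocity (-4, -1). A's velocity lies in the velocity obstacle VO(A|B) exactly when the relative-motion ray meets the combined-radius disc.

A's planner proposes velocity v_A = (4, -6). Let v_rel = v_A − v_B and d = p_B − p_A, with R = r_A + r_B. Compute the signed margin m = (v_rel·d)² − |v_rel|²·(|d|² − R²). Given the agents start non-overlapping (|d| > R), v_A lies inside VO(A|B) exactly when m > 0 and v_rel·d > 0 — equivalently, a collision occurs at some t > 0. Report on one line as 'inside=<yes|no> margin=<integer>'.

d = (5, -11),  |d|² = 146;  R = 4+6 = 10,  c = 146−10² = 46
v_rel = (8, -5),  |v_rel|² = 89;  v_rel·d = (8)·(5) + (-5)·(-11) = 95
89·t² − 190·t + 46 = 0  ⇒  m = 95² − 89·46 = 4931
m = 4931 > 0,  v_rel·d = 95 > 0  ⇒  inside

inside=yes margin=4931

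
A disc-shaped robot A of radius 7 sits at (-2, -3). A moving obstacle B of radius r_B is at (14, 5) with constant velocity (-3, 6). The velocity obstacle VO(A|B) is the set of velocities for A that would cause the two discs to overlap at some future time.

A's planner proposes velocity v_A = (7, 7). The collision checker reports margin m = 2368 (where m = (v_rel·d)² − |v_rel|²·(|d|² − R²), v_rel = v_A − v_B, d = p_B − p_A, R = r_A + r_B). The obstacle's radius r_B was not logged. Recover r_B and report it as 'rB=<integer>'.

m = 2368
d = (16, 8);  v_rel = (10, 1),  |v_rel|² = 101
v_rel×d = (10)·(8) − (1)·(16) = 64
since m = R²·101 − 64²:  R² = (4096 + 2368) / 101 = 64
R = √64 = 8  ⇒  r_B = 8 − 7 = 1

rB=1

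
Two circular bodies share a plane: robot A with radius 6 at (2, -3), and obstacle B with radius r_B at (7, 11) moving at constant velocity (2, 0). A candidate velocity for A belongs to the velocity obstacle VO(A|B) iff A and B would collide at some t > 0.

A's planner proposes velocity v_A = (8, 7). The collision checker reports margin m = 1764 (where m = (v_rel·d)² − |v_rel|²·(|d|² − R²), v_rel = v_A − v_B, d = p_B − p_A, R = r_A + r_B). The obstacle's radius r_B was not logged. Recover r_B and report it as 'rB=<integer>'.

m = 1764
d = (5, 14);  v_rel = (6, 7),  |v_rel|² = 85
v_rel×d = (6)·(14) − (7)·(5) = 49
since m = R²·85 − 49²:  R² = (2401 + 1764) / 85 = 49
R = √49 = 7  ⇒  r_B = 7 − 6 = 1

rB=1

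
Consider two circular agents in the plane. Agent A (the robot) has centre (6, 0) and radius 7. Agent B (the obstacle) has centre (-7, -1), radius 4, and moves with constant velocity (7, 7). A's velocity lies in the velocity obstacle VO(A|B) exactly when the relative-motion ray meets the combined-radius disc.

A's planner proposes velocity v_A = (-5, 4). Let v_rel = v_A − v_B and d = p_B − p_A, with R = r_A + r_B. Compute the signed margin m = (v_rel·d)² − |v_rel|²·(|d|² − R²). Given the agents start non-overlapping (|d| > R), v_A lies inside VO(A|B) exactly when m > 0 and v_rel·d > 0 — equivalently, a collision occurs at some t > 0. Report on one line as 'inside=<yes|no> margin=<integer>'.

d = (-13, -1),  |d|² = 170;  R = 7+4 = 11,  c = 170−11² = 49
v_rel = (-12, -3),  |v_rel|² = 153;  v_rel·d = (-12)·(-13) + (-3)·(-1) = 159
153·t² − 318·t + 49 = 0  ⇒  m = 159² − 153·49 = 17784
m = 17784 > 0,  v_rel·d = 159 > 0  ⇒  inside

inside=yes margin=17784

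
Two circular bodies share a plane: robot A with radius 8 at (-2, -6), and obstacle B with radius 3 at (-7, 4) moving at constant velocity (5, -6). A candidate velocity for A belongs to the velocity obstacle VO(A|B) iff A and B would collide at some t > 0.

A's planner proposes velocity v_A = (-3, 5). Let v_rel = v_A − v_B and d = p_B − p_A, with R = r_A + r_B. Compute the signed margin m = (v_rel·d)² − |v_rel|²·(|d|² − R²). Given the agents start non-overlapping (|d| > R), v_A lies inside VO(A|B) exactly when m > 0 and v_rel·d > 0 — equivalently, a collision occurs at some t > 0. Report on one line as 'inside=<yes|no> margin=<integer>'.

d = (-5, 10),  |d|² = 125;  R = 8+3 = 11,  c = 125−11² = 4
v_rel = (-8, 11),  |v_rel|² = 185;  v_rel·d = (-8)·(-5) + (11)·(10) = 150
185·t² − 300·t + 4 = 0  ⇒  m = 150² − 185·4 = 21760
m = 21760 > 0,  v_rel·d = 150 > 0  ⇒  inside

inside=yes margin=21760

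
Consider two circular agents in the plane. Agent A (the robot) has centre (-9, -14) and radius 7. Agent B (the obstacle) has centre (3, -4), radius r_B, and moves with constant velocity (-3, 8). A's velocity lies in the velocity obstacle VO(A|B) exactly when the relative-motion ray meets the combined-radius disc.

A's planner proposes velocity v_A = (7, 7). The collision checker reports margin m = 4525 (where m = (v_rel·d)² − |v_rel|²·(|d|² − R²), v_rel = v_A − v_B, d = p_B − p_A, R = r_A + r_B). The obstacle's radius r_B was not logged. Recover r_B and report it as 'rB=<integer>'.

m = 4525
d = (12, 10);  v_rel = (10, -1),  |v_rel|² = 101
v_rel×d = (10)·(10) − (-1)·(12) = 112
since m = R²·101 − 112²:  R² = (12544 + 4525) / 101 = 169
R = √169 = 13  ⇒  r_B = 13 − 7 = 6

rB=6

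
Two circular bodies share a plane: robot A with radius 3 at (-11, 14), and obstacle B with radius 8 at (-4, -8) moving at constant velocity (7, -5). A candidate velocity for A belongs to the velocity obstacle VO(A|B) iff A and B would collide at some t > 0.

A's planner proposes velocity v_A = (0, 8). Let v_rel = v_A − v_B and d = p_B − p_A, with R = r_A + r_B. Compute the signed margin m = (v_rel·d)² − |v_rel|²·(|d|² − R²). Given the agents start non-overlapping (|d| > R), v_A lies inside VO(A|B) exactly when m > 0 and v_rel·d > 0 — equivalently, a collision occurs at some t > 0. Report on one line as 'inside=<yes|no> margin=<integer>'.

d = (7, -22),  |d|² = 533;  R = 3+8 = 11,  c = 533−11² = 412
v_rel = (-7, 13),  |v_rel|² = 218;  v_rel·d = (-7)·(7) + (13)·(-22) = -335
218·t² + 670·t + 412 = 0  ⇒  m = (-335)² − 218·412 = 22409
m = 22409 > 0,  v_rel·d = -335 < 0  ⇒  outside

inside=no margin=22409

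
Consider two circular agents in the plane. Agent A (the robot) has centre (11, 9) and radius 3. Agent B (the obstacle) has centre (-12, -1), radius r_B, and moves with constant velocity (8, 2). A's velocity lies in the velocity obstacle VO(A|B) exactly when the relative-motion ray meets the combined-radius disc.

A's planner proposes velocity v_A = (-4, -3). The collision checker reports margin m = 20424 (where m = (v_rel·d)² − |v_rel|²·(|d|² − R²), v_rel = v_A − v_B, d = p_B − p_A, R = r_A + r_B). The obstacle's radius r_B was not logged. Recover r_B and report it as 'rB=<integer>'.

m = 20424
d = (-23, -10);  v_rel = (-12, -5),  |v_rel|² = 169
v_rel×d = (-12)·(-10) − (-5)·(-23) = 5
since m = R²·169 − 5²:  R² = (25 + 20424) / 169 = 121
R = √121 = 11  ⇒  r_B = 11 − 3 = 8

rB=8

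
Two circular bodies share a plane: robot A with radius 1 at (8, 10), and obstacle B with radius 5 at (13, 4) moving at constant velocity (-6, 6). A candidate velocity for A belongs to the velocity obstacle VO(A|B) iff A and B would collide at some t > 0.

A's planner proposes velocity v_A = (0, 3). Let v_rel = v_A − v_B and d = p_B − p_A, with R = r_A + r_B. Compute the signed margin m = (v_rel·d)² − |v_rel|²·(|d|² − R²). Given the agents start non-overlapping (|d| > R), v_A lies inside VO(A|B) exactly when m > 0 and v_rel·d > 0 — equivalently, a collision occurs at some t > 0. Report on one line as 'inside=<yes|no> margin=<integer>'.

d = (5, -6),  |d|² = 61;  R = 1+5 = 6,  c = 61−6² = 25
v_rel = (6, -3),  |v_rel|² = 45;  v_rel·d = (6)·(5) + (-3)·(-6) = 48
45·t² − 96·t + 25 = 0  ⇒  m = 48² − 45·25 = 1179
m = 1179 > 0,  v_rel·d = 48 > 0  ⇒  inside

inside=yes margin=1179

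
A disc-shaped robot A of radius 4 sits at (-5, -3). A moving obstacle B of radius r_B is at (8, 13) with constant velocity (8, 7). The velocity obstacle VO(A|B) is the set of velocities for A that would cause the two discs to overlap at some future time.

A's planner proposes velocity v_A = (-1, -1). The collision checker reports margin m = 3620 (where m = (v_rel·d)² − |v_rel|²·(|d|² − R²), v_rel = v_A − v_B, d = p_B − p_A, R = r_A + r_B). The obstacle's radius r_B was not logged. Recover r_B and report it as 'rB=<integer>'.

m = 3620
d = (13, 16);  v_rel = (-9, -8),  |v_rel|² = 145
v_rel×d = (-9)·(16) − (-8)·(13) = -40
since m = R²·145 − (-40)²:  R² = (1600 + 3620) / 145 = 36
R = √36 = 6  ⇒  r_B = 6 − 4 = 2

rB=2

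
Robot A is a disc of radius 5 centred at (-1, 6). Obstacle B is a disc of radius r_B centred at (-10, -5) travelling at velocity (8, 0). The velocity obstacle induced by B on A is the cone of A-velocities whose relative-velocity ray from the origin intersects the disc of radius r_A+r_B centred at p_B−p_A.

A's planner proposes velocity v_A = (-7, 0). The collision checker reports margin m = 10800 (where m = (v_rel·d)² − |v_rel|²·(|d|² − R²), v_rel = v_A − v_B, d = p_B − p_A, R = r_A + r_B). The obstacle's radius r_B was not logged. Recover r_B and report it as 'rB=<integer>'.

m = 10800
d = (-9, -11);  v_rel = (-15, 0),  |v_rel|² = 225
v_rel×d = (-15)·(-11) − (0)·(-9) = 165
since m = R²·225 − 165²:  R² = (27225 + 10800) / 225 = 169
R = √169 = 13  ⇒  r_B = 13 − 5 = 8

rB=8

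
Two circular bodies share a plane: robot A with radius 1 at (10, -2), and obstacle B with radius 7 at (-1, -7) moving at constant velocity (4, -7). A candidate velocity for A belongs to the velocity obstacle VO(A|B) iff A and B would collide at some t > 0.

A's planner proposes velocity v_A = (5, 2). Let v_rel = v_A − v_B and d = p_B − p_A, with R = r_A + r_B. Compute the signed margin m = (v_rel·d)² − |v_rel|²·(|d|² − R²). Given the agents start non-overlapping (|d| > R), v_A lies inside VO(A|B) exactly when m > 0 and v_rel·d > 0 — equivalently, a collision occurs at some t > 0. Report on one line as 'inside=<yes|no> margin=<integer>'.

d = (-11, -5),  |d|² = 146;  R = 1+7 = 8,  c = 146−8² = 82
v_rel = (1, 9),  |v_rel|² = 82;  v_rel·d = (1)·(-11) + (9)·(-5) = -56
82·t² + 112·t + 82 = 0  ⇒  m = (-56)² − 82·82 = -3588
m = -3588 < 0,  v_rel·d = -56 < 0  ⇒  outside

inside=no margin=-3588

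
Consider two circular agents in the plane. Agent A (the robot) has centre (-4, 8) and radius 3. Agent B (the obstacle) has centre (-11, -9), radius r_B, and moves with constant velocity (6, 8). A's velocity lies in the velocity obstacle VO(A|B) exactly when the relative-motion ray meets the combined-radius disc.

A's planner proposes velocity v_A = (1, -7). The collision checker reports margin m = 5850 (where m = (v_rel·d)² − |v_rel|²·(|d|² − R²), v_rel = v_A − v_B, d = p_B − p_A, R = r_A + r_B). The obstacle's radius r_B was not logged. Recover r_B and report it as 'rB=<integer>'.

m = 5850
d = (-7, -17);  v_rel = (-5, -15),  |v_rel|² = 250
v_rel×d = (-5)·(-17) − (-15)·(-7) = -20
since m = R²·250 − (-20)²:  R² = (400 + 5850) / 250 = 25
R = √25 = 5  ⇒  r_B = 5 − 3 = 2

rB=2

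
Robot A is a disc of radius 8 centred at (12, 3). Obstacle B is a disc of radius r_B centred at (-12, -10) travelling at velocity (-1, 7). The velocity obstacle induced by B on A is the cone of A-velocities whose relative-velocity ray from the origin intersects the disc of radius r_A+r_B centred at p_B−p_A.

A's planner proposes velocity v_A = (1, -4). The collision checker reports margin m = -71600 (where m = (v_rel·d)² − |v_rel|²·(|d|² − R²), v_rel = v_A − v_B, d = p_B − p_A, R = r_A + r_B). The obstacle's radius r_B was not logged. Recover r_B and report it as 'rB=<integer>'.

m = -71600
d = (-24, -13);  v_rel = (2, -11),  |v_rel|² = 125
v_rel×d = (2)·(-13) − (-11)·(-24) = -290
since m = R²·125 − (-290)²:  R² = (84100 + -71600) / 125 = 100
R = √100 = 10  ⇒  r_B = 10 − 8 = 2

rB=2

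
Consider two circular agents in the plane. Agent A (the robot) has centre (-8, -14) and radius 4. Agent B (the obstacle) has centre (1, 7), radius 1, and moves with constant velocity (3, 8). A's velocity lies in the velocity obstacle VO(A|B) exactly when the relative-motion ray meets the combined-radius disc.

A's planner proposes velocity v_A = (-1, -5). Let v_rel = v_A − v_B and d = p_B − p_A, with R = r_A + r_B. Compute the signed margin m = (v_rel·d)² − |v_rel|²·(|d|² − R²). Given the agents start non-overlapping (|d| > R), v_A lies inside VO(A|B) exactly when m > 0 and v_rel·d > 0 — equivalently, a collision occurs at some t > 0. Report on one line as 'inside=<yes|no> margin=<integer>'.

d = (9, 21),  |d|² = 522;  R = 4+1 = 5,  c = 522−5² = 497
v_rel = (-4, -13),  |v_rel|² = 185;  v_rel·d = (-4)·(9) + (-13)·(21) = -309
185·t² + 618·t + 497 = 0  ⇒  m = (-309)² − 185·497 = 3536
m = 3536 > 0,  v_rel·d = -309 < 0  ⇒  outside

inside=no margin=3536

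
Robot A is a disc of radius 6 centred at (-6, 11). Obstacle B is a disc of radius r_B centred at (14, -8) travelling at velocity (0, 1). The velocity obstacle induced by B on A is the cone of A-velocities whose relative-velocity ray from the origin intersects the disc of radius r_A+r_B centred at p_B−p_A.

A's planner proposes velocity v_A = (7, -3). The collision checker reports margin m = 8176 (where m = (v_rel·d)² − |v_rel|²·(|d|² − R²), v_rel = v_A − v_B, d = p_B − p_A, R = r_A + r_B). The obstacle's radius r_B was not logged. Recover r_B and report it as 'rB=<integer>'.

m = 8176
d = (20, -19);  v_rel = (7, -4),  |v_rel|² = 65
v_rel×d = (7)·(-19) − (-4)·(20) = -53
since m = R²·65 − (-53)²:  R² = (2809 + 8176) / 65 = 169
R = √169 = 13  ⇒  r_B = 13 − 6 = 7

rB=7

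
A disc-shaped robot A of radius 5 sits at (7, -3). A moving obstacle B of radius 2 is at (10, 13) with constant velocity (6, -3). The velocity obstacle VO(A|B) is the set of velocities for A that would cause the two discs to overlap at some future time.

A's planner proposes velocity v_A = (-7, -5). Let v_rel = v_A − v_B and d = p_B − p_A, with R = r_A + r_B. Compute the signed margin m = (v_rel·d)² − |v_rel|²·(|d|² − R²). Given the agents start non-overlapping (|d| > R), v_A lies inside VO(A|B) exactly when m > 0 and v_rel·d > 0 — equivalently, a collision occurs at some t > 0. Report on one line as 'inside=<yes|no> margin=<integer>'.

d = (3, 16),  |d|² = 265;  R = 5+2 = 7,  c = 265−7² = 216
v_rel = (-13, -2),  |v_rel|² = 173;  v_rel·d = (-13)·(3) + (-2)·(16) = -71
173·t² + 142·t + 216 = 0  ⇒  m = (-71)² − 173·216 = -32327
m = -32327 < 0,  v_rel·d = -71 < 0  ⇒  outside

inside=no margin=-32327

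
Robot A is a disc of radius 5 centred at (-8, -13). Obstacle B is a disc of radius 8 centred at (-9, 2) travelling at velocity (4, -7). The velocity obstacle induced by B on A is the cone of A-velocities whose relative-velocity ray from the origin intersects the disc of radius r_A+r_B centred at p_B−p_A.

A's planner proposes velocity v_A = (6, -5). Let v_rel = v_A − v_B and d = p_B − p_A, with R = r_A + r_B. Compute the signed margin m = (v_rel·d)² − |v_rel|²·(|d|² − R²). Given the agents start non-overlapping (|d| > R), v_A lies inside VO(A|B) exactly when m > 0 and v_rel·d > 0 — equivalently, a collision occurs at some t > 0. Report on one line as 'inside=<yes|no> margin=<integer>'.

d = (-1, 15),  |d|² = 226;  R = 5+8 = 13,  c = 226−13² = 57
v_rel = (2, 2),  |v_rel|² = 8;  v_rel·d = (2)·(-1) + (2)·(15) = 28
8·t² − 56·t + 57 = 0  ⇒  m = 28² − 8·57 = 328
m = 328 > 0,  v_rel·d = 28 > 0  ⇒  inside

inside=yes margin=328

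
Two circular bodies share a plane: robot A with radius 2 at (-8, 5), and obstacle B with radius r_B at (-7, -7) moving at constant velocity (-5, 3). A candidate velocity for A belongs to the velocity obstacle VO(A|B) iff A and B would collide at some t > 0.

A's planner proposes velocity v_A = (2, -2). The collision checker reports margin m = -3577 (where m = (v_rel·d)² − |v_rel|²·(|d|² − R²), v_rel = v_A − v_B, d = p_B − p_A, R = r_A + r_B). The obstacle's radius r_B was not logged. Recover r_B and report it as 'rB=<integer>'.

m = -3577
d = (1, -12);  v_rel = (7, -5),  |v_rel|² = 74
v_rel×d = (7)·(-12) − (-5)·(1) = -79
since m = R²·74 − (-79)²:  R² = (6241 + -3577) / 74 = 36
R = √36 = 6  ⇒  r_B = 6 − 2 = 4

rB=4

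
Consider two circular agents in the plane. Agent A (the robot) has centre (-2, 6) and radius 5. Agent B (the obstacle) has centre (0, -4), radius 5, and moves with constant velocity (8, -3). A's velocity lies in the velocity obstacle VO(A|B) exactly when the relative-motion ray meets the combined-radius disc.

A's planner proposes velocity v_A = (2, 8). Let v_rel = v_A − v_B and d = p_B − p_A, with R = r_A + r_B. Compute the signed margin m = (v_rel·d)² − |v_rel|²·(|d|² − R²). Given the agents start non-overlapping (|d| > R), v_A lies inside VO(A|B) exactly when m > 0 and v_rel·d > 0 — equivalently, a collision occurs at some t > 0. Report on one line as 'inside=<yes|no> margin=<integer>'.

d = (2, -10),  |d|² = 104;  R = 5+5 = 10,  c = 104−10² = 4
v_rel = (-6, 11),  |v_rel|² = 157;  v_rel·d = (-6)·(2) + (11)·(-10) = -122
157·t² + 244·t + 4 = 0  ⇒  m = (-122)² − 157·4 = 14256
m = 14256 > 0,  v_rel·d = -122 < 0  ⇒  outside

inside=no margin=14256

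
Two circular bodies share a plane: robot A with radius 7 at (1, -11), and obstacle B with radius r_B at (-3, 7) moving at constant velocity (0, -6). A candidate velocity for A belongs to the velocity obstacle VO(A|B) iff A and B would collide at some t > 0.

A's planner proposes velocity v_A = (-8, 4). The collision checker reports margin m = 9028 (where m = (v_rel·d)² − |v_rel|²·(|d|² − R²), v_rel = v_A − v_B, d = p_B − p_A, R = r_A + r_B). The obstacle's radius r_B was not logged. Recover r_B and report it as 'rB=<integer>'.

m = 9028
d = (-4, 18);  v_rel = (-8, 10),  |v_rel|² = 164
v_rel×d = (-8)·(18) − (10)·(-4) = -104
since m = R²·164 − (-104)²:  R² = (10816 + 9028) / 164 = 121
R = √121 = 11  ⇒  r_B = 11 − 7 = 4

rB=4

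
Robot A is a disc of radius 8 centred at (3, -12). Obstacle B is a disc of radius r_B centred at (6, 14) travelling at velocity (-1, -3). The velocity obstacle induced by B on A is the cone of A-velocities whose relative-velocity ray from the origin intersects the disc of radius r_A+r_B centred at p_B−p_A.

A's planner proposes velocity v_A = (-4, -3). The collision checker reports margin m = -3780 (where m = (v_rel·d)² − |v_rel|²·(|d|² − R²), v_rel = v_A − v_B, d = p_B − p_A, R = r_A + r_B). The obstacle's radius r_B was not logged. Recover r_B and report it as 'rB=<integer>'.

m = -3780
d = (3, 26);  v_rel = (-3, 0),  |v_rel|² = 9
v_rel×d = (-3)·(26) − (0)·(3) = -78
since m = R²·9 − (-78)²:  R² = (6084 + -3780) / 9 = 256
R = √256 = 16  ⇒  r_B = 16 − 8 = 8

rB=8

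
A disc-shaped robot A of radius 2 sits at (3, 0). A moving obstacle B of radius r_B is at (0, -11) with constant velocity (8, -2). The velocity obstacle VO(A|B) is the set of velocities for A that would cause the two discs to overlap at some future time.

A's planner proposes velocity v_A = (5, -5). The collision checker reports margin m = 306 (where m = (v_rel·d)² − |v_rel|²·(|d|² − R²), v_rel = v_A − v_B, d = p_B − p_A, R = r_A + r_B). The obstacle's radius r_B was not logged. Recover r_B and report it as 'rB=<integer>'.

m = 306
d = (-3, -11);  v_rel = (-3, -3),  |v_rel|² = 18
v_rel×d = (-3)·(-11) − (-3)·(-3) = 24
since m = R²·18 − 24²:  R² = (576 + 306) / 18 = 49
R = √49 = 7  ⇒  r_B = 7 − 2 = 5

rB=5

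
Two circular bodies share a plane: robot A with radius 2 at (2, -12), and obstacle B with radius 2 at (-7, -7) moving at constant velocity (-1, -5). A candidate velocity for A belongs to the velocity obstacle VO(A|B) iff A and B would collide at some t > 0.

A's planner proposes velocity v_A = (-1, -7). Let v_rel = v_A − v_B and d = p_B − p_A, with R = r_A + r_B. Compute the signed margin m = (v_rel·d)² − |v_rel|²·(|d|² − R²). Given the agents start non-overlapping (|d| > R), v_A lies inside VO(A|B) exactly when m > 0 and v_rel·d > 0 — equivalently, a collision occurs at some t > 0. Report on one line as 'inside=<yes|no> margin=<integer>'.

d = (-9, 5),  |d|² = 106;  R = 2+2 = 4,  c = 106−4² = 90
v_rel = (0, -2),  |v_rel|² = 4;  v_rel·d = (0)·(-9) + (-2)·(5) = -10
4·t² + 20·t + 90 = 0  ⇒  m = (-10)² − 4·90 = -260
m = -260 < 0,  v_rel·d = -10 < 0  ⇒  outside

inside=no margin=-260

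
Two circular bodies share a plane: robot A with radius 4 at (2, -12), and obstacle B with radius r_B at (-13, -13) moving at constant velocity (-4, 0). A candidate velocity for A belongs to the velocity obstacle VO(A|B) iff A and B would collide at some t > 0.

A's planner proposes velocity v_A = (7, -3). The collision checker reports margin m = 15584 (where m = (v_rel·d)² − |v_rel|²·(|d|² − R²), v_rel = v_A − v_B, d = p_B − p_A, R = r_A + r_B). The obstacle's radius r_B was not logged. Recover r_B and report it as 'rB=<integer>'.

m = 15584
d = (-15, -1);  v_rel = (11, -3),  |v_rel|² = 130
v_rel×d = (11)·(-1) − (-3)·(-15) = -56
since m = R²·130 − (-56)²:  R² = (3136 + 15584) / 130 = 144
R = √144 = 12  ⇒  r_B = 12 − 4 = 8

rB=8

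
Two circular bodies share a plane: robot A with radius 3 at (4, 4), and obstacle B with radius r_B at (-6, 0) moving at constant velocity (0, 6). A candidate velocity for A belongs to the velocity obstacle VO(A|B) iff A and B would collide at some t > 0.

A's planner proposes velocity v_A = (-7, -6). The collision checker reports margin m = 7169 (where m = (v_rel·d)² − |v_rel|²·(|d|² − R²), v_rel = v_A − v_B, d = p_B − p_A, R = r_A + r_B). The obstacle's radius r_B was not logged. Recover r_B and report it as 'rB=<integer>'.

m = 7169
d = (-10, -4);  v_rel = (-7, -12),  |v_rel|² = 193
v_rel×d = (-7)·(-4) − (-12)·(-10) = -92
since m = R²·193 − (-92)²:  R² = (8464 + 7169) / 193 = 81
R = √81 = 9  ⇒  r_B = 9 − 3 = 6

rB=6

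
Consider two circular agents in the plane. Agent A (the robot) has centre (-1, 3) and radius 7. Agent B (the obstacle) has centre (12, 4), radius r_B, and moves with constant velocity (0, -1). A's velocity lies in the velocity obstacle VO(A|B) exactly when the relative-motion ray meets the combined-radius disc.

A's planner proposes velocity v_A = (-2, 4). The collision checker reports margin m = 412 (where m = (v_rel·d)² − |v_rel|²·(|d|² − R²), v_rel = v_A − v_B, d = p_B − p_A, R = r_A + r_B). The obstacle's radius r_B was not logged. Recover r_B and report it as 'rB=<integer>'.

m = 412
d = (13, 1);  v_rel = (-2, 5),  |v_rel|² = 29
v_rel×d = (-2)·(1) − (5)·(13) = -67
since m = R²·29 − (-67)²:  R² = (4489 + 412) / 29 = 169
R = √169 = 13  ⇒  r_B = 13 − 7 = 6

rB=6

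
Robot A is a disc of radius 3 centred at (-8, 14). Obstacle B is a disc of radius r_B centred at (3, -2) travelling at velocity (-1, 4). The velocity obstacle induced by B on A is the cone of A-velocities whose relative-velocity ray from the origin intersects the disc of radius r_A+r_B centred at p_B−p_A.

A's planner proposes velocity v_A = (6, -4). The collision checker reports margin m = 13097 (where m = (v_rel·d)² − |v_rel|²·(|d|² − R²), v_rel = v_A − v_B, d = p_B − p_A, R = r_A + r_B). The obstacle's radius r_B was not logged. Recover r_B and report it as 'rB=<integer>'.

m = 13097
d = (11, -16);  v_rel = (7, -8),  |v_rel|² = 113
v_rel×d = (7)·(-16) − (-8)·(11) = -24
since m = R²·113 − (-24)²:  R² = (576 + 13097) / 113 = 121
R = √121 = 11  ⇒  r_B = 11 − 3 = 8

rB=8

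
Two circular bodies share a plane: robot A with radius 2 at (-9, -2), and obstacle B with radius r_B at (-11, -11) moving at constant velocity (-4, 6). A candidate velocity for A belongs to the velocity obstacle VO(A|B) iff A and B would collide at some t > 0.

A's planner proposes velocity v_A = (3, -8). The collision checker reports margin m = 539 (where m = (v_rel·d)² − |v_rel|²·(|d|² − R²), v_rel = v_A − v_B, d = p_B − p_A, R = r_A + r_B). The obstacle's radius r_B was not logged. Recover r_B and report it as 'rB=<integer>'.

m = 539
d = (-2, -9);  v_rel = (7, -14),  |v_rel|² = 245
v_rel×d = (7)·(-9) − (-14)·(-2) = -91
since m = R²·245 − (-91)²:  R² = (8281 + 539) / 245 = 36
R = √36 = 6  ⇒  r_B = 6 − 2 = 4

rB=4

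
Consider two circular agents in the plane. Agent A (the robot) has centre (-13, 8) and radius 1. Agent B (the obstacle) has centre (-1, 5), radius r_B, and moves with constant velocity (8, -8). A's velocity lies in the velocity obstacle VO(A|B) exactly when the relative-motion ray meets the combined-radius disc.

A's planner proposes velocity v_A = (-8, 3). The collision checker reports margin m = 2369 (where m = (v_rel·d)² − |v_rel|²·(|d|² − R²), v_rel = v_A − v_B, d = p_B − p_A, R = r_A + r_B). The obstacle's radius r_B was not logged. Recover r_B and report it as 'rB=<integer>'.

m = 2369
d = (12, -3);  v_rel = (-16, 11),  |v_rel|² = 377
v_rel×d = (-16)·(-3) − (11)·(12) = -84
since m = R²·377 − (-84)²:  R² = (7056 + 2369) / 377 = 25
R = √25 = 5  ⇒  r_B = 5 − 1 = 4

rB=4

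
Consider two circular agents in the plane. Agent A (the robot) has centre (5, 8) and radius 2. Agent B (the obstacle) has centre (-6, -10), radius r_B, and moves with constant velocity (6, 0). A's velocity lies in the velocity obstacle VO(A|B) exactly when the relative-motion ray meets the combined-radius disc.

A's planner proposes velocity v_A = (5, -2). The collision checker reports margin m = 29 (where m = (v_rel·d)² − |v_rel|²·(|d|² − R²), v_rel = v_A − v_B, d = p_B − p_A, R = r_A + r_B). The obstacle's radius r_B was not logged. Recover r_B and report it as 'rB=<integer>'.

m = 29
d = (-11, -18);  v_rel = (-1, -2),  |v_rel|² = 5
v_rel×d = (-1)·(-18) − (-2)·(-11) = -4
since m = R²·5 − (-4)²:  R² = (16 + 29) / 5 = 9
R = √9 = 3  ⇒  r_B = 3 − 2 = 1

rB=1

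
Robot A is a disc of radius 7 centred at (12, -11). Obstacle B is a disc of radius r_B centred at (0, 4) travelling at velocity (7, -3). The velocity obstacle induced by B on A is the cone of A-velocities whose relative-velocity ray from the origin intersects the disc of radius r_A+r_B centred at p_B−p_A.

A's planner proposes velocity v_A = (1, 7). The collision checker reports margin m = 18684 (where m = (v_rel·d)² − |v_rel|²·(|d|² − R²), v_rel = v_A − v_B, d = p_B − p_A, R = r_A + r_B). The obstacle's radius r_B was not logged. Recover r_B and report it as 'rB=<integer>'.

m = 18684
d = (-12, 15);  v_rel = (-6, 10),  |v_rel|² = 136
v_rel×d = (-6)·(15) − (10)·(-12) = 30
since m = R²·136 − 30²:  R² = (900 + 18684) / 136 = 144
R = √144 = 12  ⇒  r_B = 12 − 7 = 5

rB=5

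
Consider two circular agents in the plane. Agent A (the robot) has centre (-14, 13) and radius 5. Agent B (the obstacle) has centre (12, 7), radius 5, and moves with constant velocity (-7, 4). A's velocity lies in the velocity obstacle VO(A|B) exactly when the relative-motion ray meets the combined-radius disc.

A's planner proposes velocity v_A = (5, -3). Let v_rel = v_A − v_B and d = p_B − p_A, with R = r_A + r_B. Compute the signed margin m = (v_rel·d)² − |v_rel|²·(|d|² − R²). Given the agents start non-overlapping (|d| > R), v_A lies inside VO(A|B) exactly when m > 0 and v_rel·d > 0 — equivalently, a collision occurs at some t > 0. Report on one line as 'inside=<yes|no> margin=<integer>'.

d = (26, -6),  |d|² = 712;  R = 5+5 = 10,  c = 712−10² = 612
v_rel = (12, -7),  |v_rel|² = 193;  v_rel·d = (12)·(26) + (-7)·(-6) = 354
193·t² − 708·t + 612 = 0  ⇒  m = 354² − 193·612 = 7200
m = 7200 > 0,  v_rel·d = 354 > 0  ⇒  inside

inside=yes margin=7200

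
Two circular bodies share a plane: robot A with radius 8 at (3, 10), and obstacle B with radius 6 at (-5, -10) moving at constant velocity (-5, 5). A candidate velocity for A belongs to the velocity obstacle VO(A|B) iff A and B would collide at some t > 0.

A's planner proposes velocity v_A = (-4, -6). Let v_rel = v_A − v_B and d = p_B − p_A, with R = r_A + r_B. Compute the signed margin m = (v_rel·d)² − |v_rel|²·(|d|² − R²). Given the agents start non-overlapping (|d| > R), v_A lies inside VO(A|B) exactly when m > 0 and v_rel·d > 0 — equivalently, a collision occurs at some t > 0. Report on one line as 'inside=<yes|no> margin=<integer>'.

d = (-8, -20),  |d|² = 464;  R = 8+6 = 14,  c = 464−14² = 268
v_rel = (1, -11),  |v_rel|² = 122;  v_rel·d = (1)·(-8) + (-11)·(-20) = 212
122·t² − 424·t + 268 = 0  ⇒  m = 212² − 122·268 = 12248
m = 12248 > 0,  v_rel·d = 212 > 0  ⇒  inside

inside=yes margin=12248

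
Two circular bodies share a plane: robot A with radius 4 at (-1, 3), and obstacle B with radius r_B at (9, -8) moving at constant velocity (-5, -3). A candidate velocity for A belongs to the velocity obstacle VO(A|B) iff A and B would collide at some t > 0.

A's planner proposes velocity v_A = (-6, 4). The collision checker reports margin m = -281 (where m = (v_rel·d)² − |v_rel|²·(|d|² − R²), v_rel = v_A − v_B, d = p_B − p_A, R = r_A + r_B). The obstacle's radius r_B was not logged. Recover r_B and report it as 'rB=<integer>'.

m = -281
d = (10, -11);  v_rel = (-1, 7),  |v_rel|² = 50
v_rel×d = (-1)·(-11) − (7)·(10) = -59
since m = R²·50 − (-59)²:  R² = (3481 + -281) / 50 = 64
R = √64 = 8  ⇒  r_B = 8 − 4 = 4

rB=4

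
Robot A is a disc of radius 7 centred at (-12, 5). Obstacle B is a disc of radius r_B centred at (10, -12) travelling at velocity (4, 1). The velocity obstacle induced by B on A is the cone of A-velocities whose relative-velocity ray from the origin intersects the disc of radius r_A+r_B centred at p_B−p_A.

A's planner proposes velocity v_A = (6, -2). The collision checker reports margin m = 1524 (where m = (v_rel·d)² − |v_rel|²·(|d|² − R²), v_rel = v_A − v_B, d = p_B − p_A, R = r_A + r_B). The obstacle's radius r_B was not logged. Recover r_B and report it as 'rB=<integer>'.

m = 1524
d = (22, -17);  v_rel = (2, -3),  |v_rel|² = 13
v_rel×d = (2)·(-17) − (-3)·(22) = 32
since m = R²·13 − 32²:  R² = (1024 + 1524) / 13 = 196
R = √196 = 14  ⇒  r_B = 14 − 7 = 7

rB=7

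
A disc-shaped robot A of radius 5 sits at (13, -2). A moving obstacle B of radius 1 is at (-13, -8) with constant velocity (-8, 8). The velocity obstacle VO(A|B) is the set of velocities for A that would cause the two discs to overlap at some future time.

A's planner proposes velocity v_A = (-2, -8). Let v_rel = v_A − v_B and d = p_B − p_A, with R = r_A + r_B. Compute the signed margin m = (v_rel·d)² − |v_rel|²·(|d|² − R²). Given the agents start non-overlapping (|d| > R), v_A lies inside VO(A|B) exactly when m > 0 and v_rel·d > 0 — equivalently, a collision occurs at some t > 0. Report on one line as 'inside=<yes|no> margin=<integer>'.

d = (-26, -6),  |d|² = 712;  R = 5+1 = 6,  c = 712−6² = 676
v_rel = (6, -16),  |v_rel|² = 292;  v_rel·d = (6)·(-26) + (-16)·(-6) = -60
292·t² + 120·t + 676 = 0  ⇒  m = (-60)² − 292·676 = -193792
m = -193792 < 0,  v_rel·d = -60 < 0  ⇒  outside

inside=no margin=-193792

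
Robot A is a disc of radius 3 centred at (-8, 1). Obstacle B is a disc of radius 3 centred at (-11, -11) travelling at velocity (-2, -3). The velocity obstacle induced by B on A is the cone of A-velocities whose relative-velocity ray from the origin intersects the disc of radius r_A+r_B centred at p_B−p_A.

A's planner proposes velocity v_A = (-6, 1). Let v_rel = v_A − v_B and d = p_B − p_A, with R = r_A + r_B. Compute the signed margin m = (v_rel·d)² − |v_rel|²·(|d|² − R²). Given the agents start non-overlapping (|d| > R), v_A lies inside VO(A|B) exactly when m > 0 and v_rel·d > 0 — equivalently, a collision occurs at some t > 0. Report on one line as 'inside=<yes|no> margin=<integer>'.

d = (-3, -12),  |d|² = 153;  R = 3+3 = 6,  c = 153−6² = 117
v_rel = (-4, 4),  |v_rel|² = 32;  v_rel·d = (-4)·(-3) + (4)·(-12) = -36
32·t² + 72·t + 117 = 0  ⇒  m = (-36)² − 32·117 = -2448
m = -2448 < 0,  v_rel·d = -36 < 0  ⇒  outside

inside=no margin=-2448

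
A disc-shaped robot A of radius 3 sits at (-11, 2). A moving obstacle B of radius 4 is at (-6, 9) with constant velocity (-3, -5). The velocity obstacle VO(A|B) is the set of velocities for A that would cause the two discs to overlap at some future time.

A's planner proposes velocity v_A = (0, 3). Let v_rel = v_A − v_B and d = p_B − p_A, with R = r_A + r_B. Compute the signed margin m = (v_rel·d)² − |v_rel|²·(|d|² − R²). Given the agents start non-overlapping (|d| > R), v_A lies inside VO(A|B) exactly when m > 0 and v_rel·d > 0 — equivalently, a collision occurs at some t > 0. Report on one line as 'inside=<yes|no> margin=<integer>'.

d = (5, 7),  |d|² = 74;  R = 3+4 = 7,  c = 74−7² = 25
v_rel = (3, 8),  |v_rel|² = 73;  v_rel·d = (3)·(5) + (8)·(7) = 71
73·t² − 142·t + 25 = 0  ⇒  m = 71² − 73·25 = 3216
m = 3216 > 0,  v_rel·d = 71 > 0  ⇒  inside

inside=yes margin=3216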